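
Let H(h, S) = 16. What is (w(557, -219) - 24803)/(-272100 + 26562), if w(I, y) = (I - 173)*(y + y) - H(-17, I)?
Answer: 64337/81846 ≈ 0.78607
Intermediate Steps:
w(I, y) = -16 + 2*y*(-173 + I) (w(I, y) = (I - 173)*(y + y) - 1*16 = (-173 + I)*(2*y) - 16 = 2*y*(-173 + I) - 16 = -16 + 2*y*(-173 + I))
(w(557, -219) - 24803)/(-272100 + 26562) = ((-16 - 346*(-219) + 2*557*(-219)) - 24803)/(-272100 + 26562) = ((-16 + 75774 - 243966) - 24803)/(-245538) = (-168208 - 24803)*(-1/245538) = -193011*(-1/245538) = 64337/81846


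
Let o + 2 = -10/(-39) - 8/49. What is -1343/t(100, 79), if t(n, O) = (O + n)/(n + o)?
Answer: -251753408/342069 ≈ -735.97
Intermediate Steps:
o = -3644/1911 (o = -2 + (-10/(-39) - 8/49) = -2 + (-10*(-1/39) - 8*1/49) = -2 + (10/39 - 8/49) = -2 + 178/1911 = -3644/1911 ≈ -1.9069)
t(n, O) = (O + n)/(-3644/1911 + n) (t(n, O) = (O + n)/(n - 3644/1911) = (O + n)/(-3644/1911 + n))
-1343/t(100, 79) = -1343*(-3644 + 1911*100)/(1911*(79 + 100)) = -1343/(1911*179/(-3644 + 191100)) = -1343/(1911*179/187456) = -1343/(1911*(1/187456)*179) = -1343/342069/187456 = -1343*187456/342069 = -251753408/342069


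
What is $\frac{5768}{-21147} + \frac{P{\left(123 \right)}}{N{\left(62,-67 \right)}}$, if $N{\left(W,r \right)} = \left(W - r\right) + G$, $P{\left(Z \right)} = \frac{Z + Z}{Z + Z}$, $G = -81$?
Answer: $- \frac{4059}{16112} \approx -0.25192$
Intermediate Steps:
$P{\left(Z \right)} = 1$ ($P{\left(Z \right)} = \frac{2 Z}{2 Z} = 2 Z \frac{1}{2 Z} = 1$)
$N{\left(W,r \right)} = -81 + W - r$ ($N{\left(W,r \right)} = \left(W - r\right) - 81 = -81 + W - r$)
$\frac{5768}{-21147} + \frac{P{\left(123 \right)}}{N{\left(62,-67 \right)}} = \frac{5768}{-21147} + 1 \frac{1}{-81 + 62 - -67} = 5768 \left(- \frac{1}{21147}\right) + 1 \frac{1}{-81 + 62 + 67} = - \frac{824}{3021} + 1 \cdot \frac{1}{48} = - \frac{824}{3021} + \frac{1}{48} = - \frac{4059}{16112}$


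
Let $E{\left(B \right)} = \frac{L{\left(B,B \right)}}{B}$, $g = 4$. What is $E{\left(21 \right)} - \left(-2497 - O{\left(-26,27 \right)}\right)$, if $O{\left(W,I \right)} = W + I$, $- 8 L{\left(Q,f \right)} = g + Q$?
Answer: $\frac{419639}{168} \approx 2497.9$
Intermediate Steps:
$L{\left(Q,f \right)} = - \frac{1}{2} - \frac{Q}{8}$ ($L{\left(Q,f \right)} = - \frac{4 + Q}{8} = - \frac{1}{2} - \frac{Q}{8}$)
$O{\left(W,I \right)} = I + W$
$E{\left(B \right)} = \frac{- \frac{1}{2} - \frac{B}{8}}{B}$
$E{\left(21 \right)} - \left(-2497 - O{\left(-26,27 \right)}\right) = \frac{-4 - 21}{8 \cdot 21} - \left(-2497 - \left(27 - 26\right)\right) = \frac{1}{8} \cdot \frac{1}{21} \left(-4 - 21\right) - \left(-2497 - 1\right) = \frac{1}{8} \cdot \frac{1}{21} \left(-25\right) - \left(-2497 - 1\right) = - \frac{25}{168} - -2498 = - \frac{25}{168} + 2498 = \frac{419639}{168}$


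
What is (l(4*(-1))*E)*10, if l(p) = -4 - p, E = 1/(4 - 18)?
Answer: 0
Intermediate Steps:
E = -1/14 (E = 1/(-14) = -1/14 ≈ -0.071429)
(l(4*(-1))*E)*10 = ((-4 - 4*(-1))*(-1/14))*10 = ((-4 - 1*(-4))*(-1/14))*10 = ((-4 + 4)*(-1/14))*10 = (0*(-1/14))*10 = 0*10 = 0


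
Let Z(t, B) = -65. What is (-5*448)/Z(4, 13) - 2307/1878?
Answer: 270451/8138 ≈ 33.233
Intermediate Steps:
(-5*448)/Z(4, 13) - 2307/1878 = -5*448/(-65) - 2307/1878 = -2240*(-1/65) - 2307*1/1878 = 448/13 - 769/626 = 270451/8138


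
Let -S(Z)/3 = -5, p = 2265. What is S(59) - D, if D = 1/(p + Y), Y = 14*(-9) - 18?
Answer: 31814/2121 ≈ 15.000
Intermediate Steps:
S(Z) = 15 (S(Z) = -3*(-5) = 15)
Y = -144 (Y = -126 - 18 = -144)
D = 1/2121 (D = 1/(2265 - 144) = 1/2121 ≈ 0.00047148)
S(59) - D = 15 - 1*1/2121 = 15 - 1/2121 = 31814/2121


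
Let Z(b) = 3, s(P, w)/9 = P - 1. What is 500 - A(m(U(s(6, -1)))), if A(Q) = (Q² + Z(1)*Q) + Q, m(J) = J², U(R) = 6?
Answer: -940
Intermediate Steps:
s(P, w) = -9 + 9*P (s(P, w) = 9*(P - 1) = 9*(-1 + P) = -9 + 9*P)
A(Q) = Q² + 4*Q (A(Q) = (Q² + 3*Q) + Q = Q² + 4*Q)
500 - A(m(U(s(6, -1)))) = 500 - 6²*(4 + 6²) = 500 - 36*(4 + 36) = 500 - 36*40 = 500 - 1*1440 = 500 - 1440 = -940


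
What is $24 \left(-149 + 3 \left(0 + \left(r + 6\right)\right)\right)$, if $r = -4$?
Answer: $-3432$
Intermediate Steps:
$24 \left(-149 + 3 \left(0 + \left(r + 6\right)\right)\right) = 24 \left(-149 + 3 \left(0 + \left(-4 + 6\right)\right)\right) = 24 \left(-149 + 3 \left(0 + 2\right)\right) = 24 \left(-149 + 3 \cdot 2\right) = 24 \left(-149 + 6\right) = 24 \left(-143\right) = -3432$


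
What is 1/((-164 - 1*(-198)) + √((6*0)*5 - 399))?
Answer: 34/1555 - I*√399/1555 ≈ 0.021865 - 0.012846*I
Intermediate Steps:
1/((-164 - 1*(-198)) + √((6*0)*5 - 399)) = 1/((-164 + 198) + √(0*5 - 399)) = 1/(34 + √(0 - 399)) = 1/(34 + √(-399)) = 1/(34 + I*√399)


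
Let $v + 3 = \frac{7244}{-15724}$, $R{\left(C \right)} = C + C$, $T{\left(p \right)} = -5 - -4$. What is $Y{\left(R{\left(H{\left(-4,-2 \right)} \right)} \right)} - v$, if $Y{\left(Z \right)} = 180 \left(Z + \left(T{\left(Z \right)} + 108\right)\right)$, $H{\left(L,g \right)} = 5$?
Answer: $\frac{82800464}{3931} \approx 21063.0$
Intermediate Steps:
$T{\left(p \right)} = -1$ ($T{\left(p \right)} = -5 + 4 = -1$)
$R{\left(C \right)} = 2 C$
$Y{\left(Z \right)} = 19260 + 180 Z$ ($Y{\left(Z \right)} = 180 \left(Z + \left(-1 + 108\right)\right) = 180 \left(Z + 107\right) = 180 \left(107 + Z\right) = 19260 + 180 Z$)
$v = - \frac{13604}{3931}$ ($v = -3 + \frac{7244}{-15724} = -3 + 7244 \left(- \frac{1}{15724}\right) = -3 - \frac{1811}{3931} = - \frac{13604}{3931} \approx -3.4607$)
$Y{\left(R{\left(H{\left(-4,-2 \right)} \right)} \right)} - v = \left(19260 + 180 \cdot 2 \cdot 5\right) - - \frac{13604}{3931} = \left(19260 + 180 \cdot 10\right) + \frac{13604}{3931} = \left(19260 + 1800\right) + \frac{13604}{3931} = 21060 + \frac{13604}{3931} = \frac{82800464}{3931}$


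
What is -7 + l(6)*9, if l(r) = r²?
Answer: 317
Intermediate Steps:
-7 + l(6)*9 = -7 + 6²*9 = -7 + 36*9 = -7 + 324 = 317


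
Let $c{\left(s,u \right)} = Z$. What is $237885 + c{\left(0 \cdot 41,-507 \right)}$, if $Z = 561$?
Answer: $238446$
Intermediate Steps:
$c{\left(s,u \right)} = 561$
$237885 + c{\left(0 \cdot 41,-507 \right)} = 237885 + 561 = 238446$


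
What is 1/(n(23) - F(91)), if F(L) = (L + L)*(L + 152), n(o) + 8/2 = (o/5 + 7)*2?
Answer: -5/221034 ≈ -2.2621e-5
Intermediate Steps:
n(o) = 10 + 2*o/5 (n(o) = -4 + (o/5 + 7)*2 = -4 + (7 + o/5)*2 = -4 + (14 + 2*o/5) = 10 + 2*o/5)
F(L) = 2*L*(152 + L) (F(L) = (2*L)*(152 + L) = 2*L*(152 + L))
1/(n(23) - F(91)) = 1/((10 + (2/5)*23) - 2*91*(152 + 91)) = 1/((10 + 46/5) - 2*91*243) = 1/(96/5 - 1*44226) = 1/(96/5 - 44226) = 1/(-221034/5) = -5/221034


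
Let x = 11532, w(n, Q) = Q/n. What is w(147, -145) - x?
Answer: -1695349/147 ≈ -11533.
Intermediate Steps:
w(147, -145) - x = -145/147 - 1*11532 = -145*1/147 - 11532 = -145/147 - 11532 = -1695349/147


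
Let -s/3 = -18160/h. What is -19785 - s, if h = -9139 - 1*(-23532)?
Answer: -284819985/14393 ≈ -19789.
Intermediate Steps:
h = 14393 (h = -9139 + 23532 = 14393)
s = 54480/14393 (s = -(-54480)/14393 = -3*(-18160/14393) = 54480/14393 ≈ 3.7852)
-19785 - s = -19785 - 1*54480/14393 = -19785 - 54480/14393 = -284819985/14393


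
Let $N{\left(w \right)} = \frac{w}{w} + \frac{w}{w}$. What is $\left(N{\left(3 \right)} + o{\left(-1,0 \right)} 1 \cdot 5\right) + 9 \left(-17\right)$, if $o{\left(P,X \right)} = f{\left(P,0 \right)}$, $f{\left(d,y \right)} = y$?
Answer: $-151$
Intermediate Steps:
$N{\left(w \right)} = 2$ ($N{\left(w \right)} = 1 + 1 = 2$)
$o{\left(P,X \right)} = 0$
$\left(N{\left(3 \right)} + o{\left(-1,0 \right)} 1 \cdot 5\right) + 9 \left(-17\right) = \left(2 + 0 \cdot 1 \cdot 5\right) + 9 \left(-17\right) = \left(2 + 0 \cdot 5\right) - 153 = \left(2 + 0\right) - 153 = 2 - 153 = -151$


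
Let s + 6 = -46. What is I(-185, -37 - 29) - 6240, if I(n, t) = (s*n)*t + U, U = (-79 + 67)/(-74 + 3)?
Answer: -45522348/71 ≈ -6.4116e+5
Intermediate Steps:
U = 12/71 (U = -12/(-71) = -12*(-1/71) = 12/71 ≈ 0.16901)
s = -52 (s = -6 - 46 = -52)
I(n, t) = 12/71 - 52*n*t (I(n, t) = (-52*n)*t + 12/71 = -52*n*t + 12/71 = 12/71 - 52*n*t)
I(-185, -37 - 29) - 6240 = (12/71 - 52*(-185)*(-37 - 29)) - 6240 = (12/71 - 52*(-185)*(-66)) - 6240 = (12/71 - 634920) - 6240 = -45079308/71 - 6240 = -45522348/71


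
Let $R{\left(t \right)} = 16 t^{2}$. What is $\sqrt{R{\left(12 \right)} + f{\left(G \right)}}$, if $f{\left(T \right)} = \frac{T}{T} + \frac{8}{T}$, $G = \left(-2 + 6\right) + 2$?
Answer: $\frac{\sqrt{20757}}{3} \approx 48.024$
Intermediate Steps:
$G = 6$ ($G = 4 + 2 = 6$)
$f{\left(T \right)} = 1 + \frac{8}{T}$
$\sqrt{R{\left(12 \right)} + f{\left(G \right)}} = \sqrt{16 \cdot 12^{2} + \frac{8 + 6}{6}} = \sqrt{16 \cdot 144 + \frac{1}{6} \cdot 14} = \sqrt{2304 + \frac{7}{3}} = \sqrt{\frac{6919}{3}} = \frac{\sqrt{20757}}{3}$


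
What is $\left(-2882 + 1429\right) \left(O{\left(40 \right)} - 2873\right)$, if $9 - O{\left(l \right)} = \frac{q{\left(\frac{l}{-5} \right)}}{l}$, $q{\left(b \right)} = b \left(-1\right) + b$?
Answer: $4161392$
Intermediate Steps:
$q{\left(b \right)} = 0$ ($q{\left(b \right)} = - b + b = 0$)
$O{\left(l \right)} = 9$ ($O{\left(l \right)} = 9 - \frac{0}{l} = 9 - 0 = 9 + 0 = 9$)
$\left(-2882 + 1429\right) \left(O{\left(40 \right)} - 2873\right) = \left(-2882 + 1429\right) \left(9 - 2873\right) = \left(-1453\right) \left(-2864\right) = 4161392$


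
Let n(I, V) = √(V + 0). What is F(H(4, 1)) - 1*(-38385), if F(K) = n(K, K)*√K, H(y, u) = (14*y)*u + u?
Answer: 38442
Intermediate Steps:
n(I, V) = √V
H(y, u) = u + 14*u*y (H(y, u) = 14*u*y + u = u + 14*u*y)
F(K) = K (F(K) = √K*√K = K)
F(H(4, 1)) - 1*(-38385) = 1*(1 + 14*4) - 1*(-38385) = 1*(1 + 56) + 38385 = 1*57 + 38385 = 57 + 38385 = 38442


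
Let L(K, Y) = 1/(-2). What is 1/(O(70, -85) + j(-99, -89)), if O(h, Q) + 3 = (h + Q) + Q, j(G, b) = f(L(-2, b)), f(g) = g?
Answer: -2/207 ≈ -0.0096618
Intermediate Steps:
L(K, Y) = -½
j(G, b) = -½
O(h, Q) = -3 + h + 2*Q (O(h, Q) = -3 + ((h + Q) + Q) = -3 + ((Q + h) + Q) = -3 + (h + 2*Q) = -3 + h + 2*Q)
1/(O(70, -85) + j(-99, -89)) = 1/((-3 + 70 + 2*(-85)) - ½) = 1/((-3 + 70 - 170) - ½) = 1/(-103 - ½) = 1/(-207/2) = -2/207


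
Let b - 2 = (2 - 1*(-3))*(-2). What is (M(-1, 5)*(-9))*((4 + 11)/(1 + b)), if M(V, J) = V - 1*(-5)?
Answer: 540/7 ≈ 77.143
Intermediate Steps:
M(V, J) = 5 + V (M(V, J) = V + 5 = 5 + V)
b = -8 (b = 2 + (2 - 1*(-3))*(-2) = 2 + (2 + 3)*(-2) = 2 + 5*(-2) = 2 - 10 = -8)
(M(-1, 5)*(-9))*((4 + 11)/(1 + b)) = ((5 - 1)*(-9))*((4 + 11)/(1 - 8)) = (4*(-9))*(15/(-7)) = -540*(-1)/7 = -36*(-15/7) = 540/7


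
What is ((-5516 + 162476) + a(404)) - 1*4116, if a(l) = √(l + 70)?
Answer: 152844 + √474 ≈ 1.5287e+5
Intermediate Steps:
a(l) = √(70 + l)
((-5516 + 162476) + a(404)) - 1*4116 = ((-5516 + 162476) + √(70 + 404)) - 1*4116 = (156960 + √474) - 4116 = 152844 + √474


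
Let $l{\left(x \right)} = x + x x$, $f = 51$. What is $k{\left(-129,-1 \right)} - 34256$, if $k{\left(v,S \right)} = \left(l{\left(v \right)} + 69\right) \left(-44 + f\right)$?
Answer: $81811$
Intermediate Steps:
$l{\left(x \right)} = x + x^{2}$
$k{\left(v,S \right)} = 483 + 7 v \left(1 + v\right)$ ($k{\left(v,S \right)} = \left(v \left(1 + v\right) + 69\right) \left(-44 + 51\right) = \left(69 + v \left(1 + v\right)\right) 7 = 483 + 7 v \left(1 + v\right)$)
$k{\left(-129,-1 \right)} - 34256 = \left(483 + 7 \left(-129\right) \left(1 - 129\right)\right) - 34256 = \left(483 + 7 \left(-129\right) \left(-128\right)\right) - 34256 = \left(483 + 115584\right) - 34256 = 116067 - 34256 = 81811$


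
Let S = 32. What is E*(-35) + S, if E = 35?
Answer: -1193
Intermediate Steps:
E*(-35) + S = 35*(-35) + 32 = -1225 + 32 = -1193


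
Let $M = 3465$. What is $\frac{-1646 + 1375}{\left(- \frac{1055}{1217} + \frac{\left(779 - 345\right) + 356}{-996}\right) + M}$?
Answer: $- \frac{164243886}{2099012585} \approx -0.078248$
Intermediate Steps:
$\frac{-1646 + 1375}{\left(- \frac{1055}{1217} + \frac{\left(779 - 345\right) + 356}{-996}\right) + M} = \frac{-1646 + 1375}{\left(- \frac{1055}{1217} + \frac{\left(779 - 345\right) + 356}{-996}\right) + 3465} = - \frac{271}{\left(\left(-1055\right) \frac{1}{1217} + \left(434 + 356\right) \left(- \frac{1}{996}\right)\right) + 3465} = - \frac{271}{\left(- \frac{1055}{1217} + 790 \left(- \frac{1}{996}\right)\right) + 3465} = - \frac{271}{\left(- \frac{1055}{1217} - \frac{395}{498}\right) + 3465} = - \frac{271}{- \frac{1006105}{606066} + 3465} = - \frac{271}{\frac{2099012585}{606066}} = \left(-271\right) \frac{606066}{2099012585} = - \frac{164243886}{2099012585}$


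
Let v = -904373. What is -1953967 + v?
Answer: -2858340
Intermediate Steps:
-1953967 + v = -1953967 - 904373 = -2858340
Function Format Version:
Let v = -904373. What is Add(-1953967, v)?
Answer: -2858340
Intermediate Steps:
Add(-1953967, v) = Add(-1953967, -904373) = -2858340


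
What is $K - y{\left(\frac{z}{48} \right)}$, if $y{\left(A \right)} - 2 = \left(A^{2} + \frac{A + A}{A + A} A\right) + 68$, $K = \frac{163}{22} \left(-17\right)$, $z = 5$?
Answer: $- \frac{4969187}{25344} \approx -196.07$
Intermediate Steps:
$K = - \frac{2771}{22}$ ($K = 163 \cdot \frac{1}{22} \left(-17\right) = \frac{163}{22} \left(-17\right) = - \frac{2771}{22} \approx -125.95$)
$y{\left(A \right)} = 70 + A + A^{2}$ ($y{\left(A \right)} = 2 + \left(\left(A^{2} + \frac{A + A}{A + A} A\right) + 68\right) = 2 + \left(\left(A^{2} + \frac{2 A}{2 A} A\right) + 68\right) = 2 + \left(\left(A^{2} + 2 A \frac{1}{2 A} A\right) + 68\right) = 2 + \left(\left(A^{2} + 1 A\right) + 68\right) = 2 + \left(\left(A^{2} + A\right) + 68\right) = 2 + \left(\left(A + A^{2}\right) + 68\right) = 2 + \left(68 + A + A^{2}\right) = 70 + A + A^{2}$)
$K - y{\left(\frac{z}{48} \right)} = - \frac{2771}{22} - \left(70 + \frac{5}{48} + \left(\frac{5}{48}\right)^{2}\right) = - \frac{2771}{22} - \left(70 + \frac{5}{48} + \frac{25}{2304}\right) = - \frac{2771}{22} - \frac{161545}{2304} = - \frac{4969187}{25344}$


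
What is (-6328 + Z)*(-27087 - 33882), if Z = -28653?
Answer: 2132756589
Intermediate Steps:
(-6328 + Z)*(-27087 - 33882) = (-6328 - 28653)*(-27087 - 33882) = -34981*(-60969) = 2132756589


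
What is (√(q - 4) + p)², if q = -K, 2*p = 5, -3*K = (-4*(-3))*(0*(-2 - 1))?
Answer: 9/4 + 10*I ≈ 2.25 + 10.0*I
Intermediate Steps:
K = 0 (K = -(-4*(-3))*0*(-2 - 1)/3 = -4*0*(-3) = -4*0 = -⅓*0 = 0)
p = 5/2 (p = (½)*5 = 5/2 ≈ 2.5000)
q = 0 (q = -1*0 = 0)
(√(q - 4) + p)² = (√(0 - 4) + 5/2)² = (√(-4) + 5/2)² = (2*I + 5/2)² = (5/2 + 2*I)²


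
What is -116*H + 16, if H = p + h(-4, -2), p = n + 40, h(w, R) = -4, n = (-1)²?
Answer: -4276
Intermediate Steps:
n = 1
p = 41 (p = 1 + 40 = 41)
H = 37 (H = 41 - 4 = 37)
-116*H + 16 = -116*37 + 16 = -4292 + 16 = -4276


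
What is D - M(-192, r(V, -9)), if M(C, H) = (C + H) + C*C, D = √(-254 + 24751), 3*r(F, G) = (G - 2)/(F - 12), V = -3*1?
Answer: -1650251/45 + √24497 ≈ -36516.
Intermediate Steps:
V = -3
r(F, G) = (-2 + G)/(3*(-12 + F)) (r(F, G) = ((G - 2)/(F - 12))/3 = ((-2 + G)/(-12 + F))/3 = (-2 + G)/(3*(-12 + F)))
D = √24497 ≈ 156.52
M(C, H) = C + H + C² (M(C, H) = (C + H) + C² = C + H + C²)
D - M(-192, r(V, -9)) = √24497 - (-192 + (-2 - 9)/(3*(-12 - 3)) + (-192)²) = √24497 - (-192 + (⅓)*(-11)/(-15) + 36864) = √24497 - (-192 + (⅓)*(-1/15)*(-11) + 36864) = √24497 - (-192 + 11/45 + 36864) = √24497 - 1*1650251/45 = √24497 - 1650251/45 = -1650251/45 + √24497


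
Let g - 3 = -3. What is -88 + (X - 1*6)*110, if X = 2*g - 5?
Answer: -1298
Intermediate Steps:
g = 0 (g = 3 - 3 = 0)
X = -5 (X = 2*0 - 5 = 0 - 5 = -5)
-88 + (X - 1*6)*110 = -88 + (-5 - 1*6)*110 = -88 + (-5 - 6)*110 = -88 - 11*110 = -88 - 1210 = -1298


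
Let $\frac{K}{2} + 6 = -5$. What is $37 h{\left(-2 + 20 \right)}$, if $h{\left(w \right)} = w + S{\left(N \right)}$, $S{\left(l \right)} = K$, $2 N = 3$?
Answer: $-148$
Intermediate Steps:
$K = -22$ ($K = -12 + 2 \left(-5\right) = -12 - 10 = -22$)
$N = \frac{3}{2}$ ($N = \frac{1}{2} \cdot 3 = \frac{3}{2} \approx 1.5$)
$S{\left(l \right)} = -22$
$h{\left(w \right)} = -22 + w$ ($h{\left(w \right)} = w - 22 = -22 + w$)
$37 h{\left(-2 + 20 \right)} = 37 \left(-22 + \left(-2 + 20\right)\right) = 37 \left(-22 + 18\right) = 37 \left(-4\right) = -148$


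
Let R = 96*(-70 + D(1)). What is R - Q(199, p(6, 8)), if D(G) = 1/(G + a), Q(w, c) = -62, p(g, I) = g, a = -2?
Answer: -6754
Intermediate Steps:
D(G) = 1/(-2 + G) (D(G) = 1/(G - 2) = 1/(-2 + G))
R = -6816 (R = 96*(-70 + 1/(-2 + 1)) = 96*(-70 + 1/(-1)) = 96*(-70 - 1) = 96*(-71) = -6816)
R - Q(199, p(6, 8)) = -6816 - 1*(-62) = -6816 + 62 = -6754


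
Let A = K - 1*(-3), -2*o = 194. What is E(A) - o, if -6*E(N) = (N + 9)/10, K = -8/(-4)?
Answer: 2903/30 ≈ 96.767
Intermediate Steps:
K = 2 (K = -8*(-¼) = 2)
o = -97 (o = -½*194 = -97)
A = 5 (A = 2 - 1*(-3) = 2 + 3 = 5)
E(N) = -3/20 - N/60 (E(N) = -(N + 9)/(6*10) = -(9 + N)/(6*10) = -(9/10 + N/10)/6 = -3/20 - N/60)
E(A) - o = (-3/20 - 1/60*5) - 1*(-97) = (-3/20 - 1/12) + 97 = -7/30 + 97 = 2903/30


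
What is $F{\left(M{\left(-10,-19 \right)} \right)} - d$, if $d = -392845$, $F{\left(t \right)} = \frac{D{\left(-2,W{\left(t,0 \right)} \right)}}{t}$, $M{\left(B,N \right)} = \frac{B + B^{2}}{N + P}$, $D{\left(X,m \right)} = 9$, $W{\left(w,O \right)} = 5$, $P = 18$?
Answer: $\frac{3928449}{10} \approx 3.9285 \cdot 10^{5}$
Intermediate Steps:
$M{\left(B,N \right)} = \frac{B + B^{2}}{18 + N}$ ($M{\left(B,N \right)} = \frac{B + B^{2}}{N + 18} = \frac{B + B^{2}}{18 + N}$)
$F{\left(t \right)} = \frac{9}{t}$
$F{\left(M{\left(-10,-19 \right)} \right)} - d = \frac{9}{\left(-10\right) \frac{1}{18 - 19} \left(1 - 10\right)} - -392845 = \frac{9}{\left(-10\right) \frac{1}{-1} \left(-9\right)} + 392845 = \frac{9}{\left(-10\right) \left(-1\right) \left(-9\right)} + 392845 = \frac{9}{-90} + 392845 = 9 \left(- \frac{1}{90}\right) + 392845 = - \frac{1}{10} + 392845 = \frac{3928449}{10}$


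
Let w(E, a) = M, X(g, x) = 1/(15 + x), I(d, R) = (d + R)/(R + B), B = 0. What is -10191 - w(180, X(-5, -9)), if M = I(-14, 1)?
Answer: -10178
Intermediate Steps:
I(d, R) = (R + d)/R (I(d, R) = (d + R)/(R + 0) = (R + d)/R)
M = -13 (M = (1 - 14)/1 = 1*(-13) = -13)
w(E, a) = -13
-10191 - w(180, X(-5, -9)) = -10191 - 1*(-13) = -10191 + 13 = -10178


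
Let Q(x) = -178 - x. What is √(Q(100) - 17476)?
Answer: I*√17754 ≈ 133.24*I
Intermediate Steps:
√(Q(100) - 17476) = √((-178 - 1*100) - 17476) = √((-178 - 100) - 17476) = √(-278 - 17476) = √(-17754) = I*√17754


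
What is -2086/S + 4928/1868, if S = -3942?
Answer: 2915353/920457 ≈ 3.1673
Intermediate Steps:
-2086/S + 4928/1868 = -2086/(-3942) + 4928/1868 = -2086*(-1/3942) + 4928*(1/1868) = 1043/1971 + 1232/467 = 2915353/920457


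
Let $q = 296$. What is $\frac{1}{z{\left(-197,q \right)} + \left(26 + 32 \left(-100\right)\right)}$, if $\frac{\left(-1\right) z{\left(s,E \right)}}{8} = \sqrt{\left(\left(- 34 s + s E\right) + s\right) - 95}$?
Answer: $\frac{i}{2 \left(- 1587 i + 4 \sqrt{51906}\right)} \approx -0.00023693 + 0.00013606 i$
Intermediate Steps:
$z{\left(s,E \right)} = - 8 \sqrt{-95 - 33 s + E s}$ ($z{\left(s,E \right)} = - 8 \sqrt{\left(\left(- 34 s + s E\right) + s\right) - 95} = - 8 \sqrt{\left(\left(- 34 s + E s\right) + s\right) - 95} = - 8 \sqrt{\left(- 33 s + E s\right) - 95} = - 8 \sqrt{-95 - 33 s + E s}$)
$\frac{1}{z{\left(-197,q \right)} + \left(26 + 32 \left(-100\right)\right)} = \frac{1}{- 8 \sqrt{-95 - -6501 + 296 \left(-197\right)} + \left(26 + 32 \left(-100\right)\right)} = \frac{1}{- 8 \sqrt{-95 + 6501 - 58312} + \left(26 - 3200\right)} = \frac{1}{- 8 \sqrt{-51906} - 3174} = \frac{1}{- 8 i \sqrt{51906} - 3174} = \frac{1}{-3174 - 8 i \sqrt{51906}}$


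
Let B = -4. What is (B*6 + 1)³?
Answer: -12167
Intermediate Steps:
(B*6 + 1)³ = (-4*6 + 1)³ = (-24 + 1)³ = (-23)³ = -12167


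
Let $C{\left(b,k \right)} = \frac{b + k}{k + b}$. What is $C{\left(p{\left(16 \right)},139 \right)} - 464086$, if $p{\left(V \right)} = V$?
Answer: $-464085$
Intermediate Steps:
$C{\left(b,k \right)} = 1$ ($C{\left(b,k \right)} = \frac{b + k}{b + k} = 1$)
$C{\left(p{\left(16 \right)},139 \right)} - 464086 = 1 - 464086 = -464085$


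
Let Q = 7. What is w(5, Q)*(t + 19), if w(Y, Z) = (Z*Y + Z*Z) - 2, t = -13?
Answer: 492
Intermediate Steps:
w(Y, Z) = -2 + Z**2 + Y*Z (w(Y, Z) = (Y*Z + Z**2) - 2 = (Z**2 + Y*Z) - 2 = -2 + Z**2 + Y*Z)
w(5, Q)*(t + 19) = (-2 + 7**2 + 5*7)*(-13 + 19) = (-2 + 49 + 35)*6 = 82*6 = 492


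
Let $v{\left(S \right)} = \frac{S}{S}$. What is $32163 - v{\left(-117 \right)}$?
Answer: $32162$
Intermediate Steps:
$v{\left(S \right)} = 1$
$32163 - v{\left(-117 \right)} = 32163 - 1 = 32162$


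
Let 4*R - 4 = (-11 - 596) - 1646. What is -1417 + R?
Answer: -7917/4 ≈ -1979.3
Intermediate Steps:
R = -2249/4 (R = 1 + ((-11 - 596) - 1646)/4 = 1 + (-607 - 1646)/4 = 1 + (¼)*(-2253) = 1 - 2253/4 = -2249/4 ≈ -562.25)
-1417 + R = -1417 - 2249/4 = -7917/4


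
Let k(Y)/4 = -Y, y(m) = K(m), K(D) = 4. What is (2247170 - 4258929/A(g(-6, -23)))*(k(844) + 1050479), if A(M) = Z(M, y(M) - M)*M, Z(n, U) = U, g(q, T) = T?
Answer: 488561331285799/207 ≈ 2.3602e+12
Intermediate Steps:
y(m) = 4
k(Y) = -4*Y (k(Y) = 4*(-Y) = -4*Y)
A(M) = M*(4 - M) (A(M) = (4 - M)*M = M*(4 - M))
(2247170 - 4258929/A(g(-6, -23)))*(k(844) + 1050479) = (2247170 - 4258929*(-1/(23*(4 - 1*(-23)))))*(-4*844 + 1050479) = (2247170 - 4258929*(-1/(23*(4 + 23))))*(-3376 + 1050479) = (2247170 - 4258929/((-23*27)))*1047103 = (2247170 - 4258929/(-621))*1047103 = (2247170 - 4258929*(-1/621))*1047103 = (2247170 + 1419643/207)*1047103 = (466583833/207)*1047103 = 488561331285799/207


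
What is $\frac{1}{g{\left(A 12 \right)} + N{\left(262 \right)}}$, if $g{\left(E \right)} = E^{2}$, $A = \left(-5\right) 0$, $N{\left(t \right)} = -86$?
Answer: $- \frac{1}{86} \approx -0.011628$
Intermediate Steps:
$A = 0$
$\frac{1}{g{\left(A 12 \right)} + N{\left(262 \right)}} = \frac{1}{\left(0 \cdot 12\right)^{2} - 86} = \frac{1}{0^{2} - 86} = \frac{1}{0 - 86} = \frac{1}{-86} = - \frac{1}{86}$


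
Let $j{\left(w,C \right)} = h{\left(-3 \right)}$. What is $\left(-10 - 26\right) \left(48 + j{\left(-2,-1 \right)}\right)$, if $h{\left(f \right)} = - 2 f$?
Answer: $-1944$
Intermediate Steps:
$j{\left(w,C \right)} = 6$ ($j{\left(w,C \right)} = \left(-2\right) \left(-3\right) = 6$)
$\left(-10 - 26\right) \left(48 + j{\left(-2,-1 \right)}\right) = \left(-10 - 26\right) \left(48 + 6\right) = \left(-10 - 26\right) 54 = \left(-36\right) 54 = -1944$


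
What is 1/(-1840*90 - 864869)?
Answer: -1/1030469 ≈ -9.7043e-7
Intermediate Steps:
1/(-1840*90 - 864869) = 1/(-165600 - 864869) = 1/(-1030469) = -1/1030469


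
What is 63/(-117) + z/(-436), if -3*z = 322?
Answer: -2485/8502 ≈ -0.29228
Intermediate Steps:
z = -322/3 (z = -1/3*322 = -322/3 ≈ -107.33)
63/(-117) + z/(-436) = 63/(-117) - 322/3/(-436) = 63*(-1/117) - 322/3*(-1/436) = -7/13 + 161/654 = -2485/8502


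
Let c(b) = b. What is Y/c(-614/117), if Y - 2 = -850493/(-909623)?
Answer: -24027651/42962194 ≈ -0.55927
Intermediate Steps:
Y = 2669739/909623 (Y = 2 - 850493/(-909623) = 2 - 850493*(-1/909623) = 2 + 850493/909623 = 2669739/909623 ≈ 2.9350)
Y/c(-614/117) = 2669739/(909623*((-614/117))) = 2669739/(909623*((-614*1/117))) = 2669739/(909623*(-614/117)) = (2669739/909623)*(-117/614) = -24027651/42962194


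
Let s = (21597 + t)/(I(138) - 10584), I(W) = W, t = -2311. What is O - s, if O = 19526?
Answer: 101993941/5223 ≈ 19528.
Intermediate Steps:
s = -9643/5223 (s = (21597 - 2311)/(138 - 10584) = 19286/(-10446) = 19286*(-1/10446) = -9643/5223 ≈ -1.8463)
O - s = 19526 - 1*(-9643/5223) = 19526 + 9643/5223 = 101993941/5223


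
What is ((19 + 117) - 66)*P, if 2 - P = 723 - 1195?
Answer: 33180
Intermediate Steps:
P = 474 (P = 2 - (723 - 1195) = 2 - 1*(-472) = 2 + 472 = 474)
((19 + 117) - 66)*P = ((19 + 117) - 66)*474 = (136 - 66)*474 = 70*474 = 33180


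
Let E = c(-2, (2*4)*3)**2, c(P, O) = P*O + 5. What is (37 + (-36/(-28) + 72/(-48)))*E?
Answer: 952235/14 ≈ 68017.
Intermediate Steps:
c(P, O) = 5 + O*P (c(P, O) = O*P + 5 = 5 + O*P)
E = 1849 (E = (5 + ((2*4)*3)*(-2))**2 = (5 + (8*3)*(-2))**2 = (5 + 24*(-2))**2 = (5 - 48)**2 = (-43)**2 = 1849)
(37 + (-36/(-28) + 72/(-48)))*E = (37 + (-36/(-28) + 72/(-48)))*1849 = (37 + (-36*(-1/28) + 72*(-1/48)))*1849 = (37 + (9/7 - 3/2))*1849 = (37 - 3/14)*1849 = (515/14)*1849 = 952235/14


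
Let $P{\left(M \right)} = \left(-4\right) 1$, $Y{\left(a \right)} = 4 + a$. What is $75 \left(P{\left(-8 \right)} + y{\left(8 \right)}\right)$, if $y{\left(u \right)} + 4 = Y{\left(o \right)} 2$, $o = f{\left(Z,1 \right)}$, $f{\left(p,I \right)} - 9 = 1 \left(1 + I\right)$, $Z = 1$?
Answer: $1650$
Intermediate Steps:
$f{\left(p,I \right)} = 10 + I$ ($f{\left(p,I \right)} = 9 + 1 \left(1 + I\right) = 9 + \left(1 + I\right) = 10 + I$)
$o = 11$ ($o = 10 + 1 = 11$)
$y{\left(u \right)} = 26$ ($y{\left(u \right)} = -4 + \left(4 + 11\right) 2 = -4 + 15 \cdot 2 = -4 + 30 = 26$)
$P{\left(M \right)} = -4$
$75 \left(P{\left(-8 \right)} + y{\left(8 \right)}\right) = 75 \left(-4 + 26\right) = 75 \cdot 22 = 1650$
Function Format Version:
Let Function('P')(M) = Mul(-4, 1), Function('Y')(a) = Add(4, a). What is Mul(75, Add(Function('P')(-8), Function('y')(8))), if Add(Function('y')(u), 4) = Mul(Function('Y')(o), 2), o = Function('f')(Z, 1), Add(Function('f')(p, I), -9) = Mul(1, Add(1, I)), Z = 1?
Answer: 1650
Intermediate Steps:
Function('f')(p, I) = Add(10, I) (Function('f')(p, I) = Add(9, Mul(1, Add(1, I))) = Add(9, Add(1, I)) = Add(10, I))
o = 11 (o = Add(10, 1) = 11)
Function('y')(u) = 26 (Function('y')(u) = Add(-4, Mul(Add(4, 11), 2)) = Add(-4, Mul(15, 2)) = Add(-4, 30) = 26)
Function('P')(M) = -4
Mul(75, Add(Function('P')(-8), Function('y')(8))) = Mul(75, Add(-4, 26)) = Mul(75, 22) = 1650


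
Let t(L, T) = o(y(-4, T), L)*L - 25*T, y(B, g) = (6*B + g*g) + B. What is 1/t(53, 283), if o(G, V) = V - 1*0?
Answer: -1/4266 ≈ -0.00023441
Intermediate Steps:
y(B, g) = g² + 7*B (y(B, g) = (6*B + g²) + B = (g² + 6*B) + B = g² + 7*B)
o(G, V) = V (o(G, V) = V + 0 = V)
t(L, T) = L² - 25*T (t(L, T) = L*L - 25*T = L² - 25*T)
1/t(53, 283) = 1/(53² - 25*283) = 1/(2809 - 7075) = 1/(-4266) = -1/4266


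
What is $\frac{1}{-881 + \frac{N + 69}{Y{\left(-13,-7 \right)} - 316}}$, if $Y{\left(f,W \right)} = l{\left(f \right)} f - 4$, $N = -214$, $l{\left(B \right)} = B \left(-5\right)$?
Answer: $- \frac{233}{205244} \approx -0.0011352$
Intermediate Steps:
$l{\left(B \right)} = - 5 B$
$Y{\left(f,W \right)} = -4 - 5 f^{2}$ ($Y{\left(f,W \right)} = - 5 f f - 4 = - 5 f^{2} - 4 = -4 - 5 f^{2}$)
$\frac{1}{-881 + \frac{N + 69}{Y{\left(-13,-7 \right)} - 316}} = \frac{1}{-881 + \frac{-214 + 69}{\left(-4 - 5 \left(-13\right)^{2}\right) - 316}} = \frac{1}{-881 - \frac{145}{\left(-4 - 845\right) - 316}} = \frac{1}{-881 - \frac{145}{-849 - 316}} = \frac{1}{-881 - \frac{145}{-1165}} = \frac{1}{-881 - - \frac{29}{233}} = \frac{1}{-881 + \frac{29}{233}} = \frac{1}{- \frac{205244}{233}} = - \frac{233}{205244}$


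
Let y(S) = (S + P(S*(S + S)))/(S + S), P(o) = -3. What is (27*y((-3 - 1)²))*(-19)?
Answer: -6669/32 ≈ -208.41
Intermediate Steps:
y(S) = (-3 + S)/(2*S) (y(S) = (S - 3)/(S + S) = (-3 + S)/((2*S)) = (-3 + S)*(1/(2*S)) = (-3 + S)/(2*S))
(27*y((-3 - 1)²))*(-19) = (27*((-3 + (-3 - 1)²)/(2*((-3 - 1)²))))*(-19) = (27*((-3 + (-4)²)/(2*((-4)²))))*(-19) = (27*((½)*(-3 + 16)/16))*(-19) = (27*((½)*(1/16)*13))*(-19) = (27*(13/32))*(-19) = (351/32)*(-19) = -6669/32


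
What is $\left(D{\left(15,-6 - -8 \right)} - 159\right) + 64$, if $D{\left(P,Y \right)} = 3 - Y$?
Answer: $-94$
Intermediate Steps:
$\left(D{\left(15,-6 - -8 \right)} - 159\right) + 64 = \left(\left(3 - \left(-6 - -8\right)\right) - 159\right) + 64 = \left(\left(3 - \left(-6 + 8\right)\right) - 159\right) + 64 = \left(\left(3 - 2\right) - 159\right) + 64 = \left(1 - 159\right) + 64 = -158 + 64 = -94$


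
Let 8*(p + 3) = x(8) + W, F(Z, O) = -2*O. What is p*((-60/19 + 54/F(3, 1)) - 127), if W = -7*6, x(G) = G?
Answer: 43297/38 ≈ 1139.4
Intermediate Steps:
W = -42
p = -29/4 (p = -3 + (8 - 42)/8 = -3 + (1/8)*(-34) = -3 - 17/4 = -29/4 ≈ -7.2500)
p*((-60/19 + 54/F(3, 1)) - 127) = -29*((-60/19 + 54/((-2*1))) - 127)/4 = -29*((-60*1/19 + 54/(-2)) - 127)/4 = -29*((-60/19 + 54*(-1/2)) - 127)/4 = -29*((-60/19 - 27) - 127)/4 = -29*(-573/19 - 127)/4 = -29/4*(-2986/19) = 43297/38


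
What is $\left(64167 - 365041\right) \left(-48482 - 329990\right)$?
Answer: $113872384528$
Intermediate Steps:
$\left(64167 - 365041\right) \left(-48482 - 329990\right) = \left(-300874\right) \left(-378472\right) = 113872384528$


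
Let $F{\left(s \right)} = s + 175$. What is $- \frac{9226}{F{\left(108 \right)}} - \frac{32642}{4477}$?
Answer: $- \frac{50542488}{1266991} \approx -39.892$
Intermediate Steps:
$F{\left(s \right)} = 175 + s$
$- \frac{9226}{F{\left(108 \right)}} - \frac{32642}{4477} = - \frac{9226}{175 + 108} - \frac{32642}{4477} = - \frac{9226}{283} - \frac{32642}{4477} = - \frac{50542488}{1266991}$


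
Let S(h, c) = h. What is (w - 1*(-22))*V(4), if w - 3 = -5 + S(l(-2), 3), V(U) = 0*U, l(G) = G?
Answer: 0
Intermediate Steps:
V(U) = 0
w = -4 (w = 3 + (-5 - 2) = 3 - 7 = -4)
(w - 1*(-22))*V(4) = (-4 - 1*(-22))*0 = (-4 + 22)*0 = 18*0 = 0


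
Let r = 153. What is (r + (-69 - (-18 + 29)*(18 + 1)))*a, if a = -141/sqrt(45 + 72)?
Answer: 5875*sqrt(13)/13 ≈ 1629.4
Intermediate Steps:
a = -47*sqrt(13)/13 (a = -141*sqrt(13)/39 = -47*sqrt(13)/13 ≈ -13.035)
(r + (-69 - (-18 + 29)*(18 + 1)))*a = (153 + (-69 - (-18 + 29)*(18 + 1)))*(-47*sqrt(13)/13) = (153 + (-69 - 11*19))*(-47*sqrt(13)/13) = (153 + (-69 - 1*209))*(-47*sqrt(13)/13) = (153 + (-69 - 209))*(-47*sqrt(13)/13) = (153 - 278)*(-47*sqrt(13)/13) = -(-5875)*sqrt(13)/13 = 5875*sqrt(13)/13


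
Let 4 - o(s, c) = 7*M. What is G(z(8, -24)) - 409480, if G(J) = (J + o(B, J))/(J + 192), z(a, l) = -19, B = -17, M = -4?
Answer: -70840027/173 ≈ -4.0948e+5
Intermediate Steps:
o(s, c) = 32 (o(s, c) = 4 - 7*(-4) = 4 - 1*(-28) = 4 + 28 = 32)
G(J) = (32 + J)/(192 + J) (G(J) = (J + 32)/(J + 192) = (32 + J)/(192 + J))
G(z(8, -24)) - 409480 = (32 - 19)/(192 - 19) - 409480 = 13/173 - 409480 = -70840027/173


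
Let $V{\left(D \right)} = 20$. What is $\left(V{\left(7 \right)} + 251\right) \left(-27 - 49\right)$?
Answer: $-20596$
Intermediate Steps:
$\left(V{\left(7 \right)} + 251\right) \left(-27 - 49\right) = \left(20 + 251\right) \left(-27 - 49\right) = 271 \left(-27 - 49\right) = 271 \left(-76\right) = -20596$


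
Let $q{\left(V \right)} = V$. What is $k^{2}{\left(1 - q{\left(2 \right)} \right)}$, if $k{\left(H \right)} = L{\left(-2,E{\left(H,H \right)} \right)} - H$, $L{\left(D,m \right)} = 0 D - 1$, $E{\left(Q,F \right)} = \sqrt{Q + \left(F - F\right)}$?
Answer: $0$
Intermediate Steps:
$E{\left(Q,F \right)} = \sqrt{Q}$ ($E{\left(Q,F \right)} = \sqrt{Q + 0} = \sqrt{Q}$)
$L{\left(D,m \right)} = -1$ ($L{\left(D,m \right)} = 0 - 1 = -1$)
$k{\left(H \right)} = -1 - H$
$k^{2}{\left(1 - q{\left(2 \right)} \right)} = \left(-1 - \left(1 - 2\right)\right)^{2} = \left(-1 - -1\right)^{2} = \left(-1 + 1\right)^{2} = 0^{2} = 0$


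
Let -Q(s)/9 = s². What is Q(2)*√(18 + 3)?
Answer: -36*√21 ≈ -164.97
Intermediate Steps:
Q(s) = -9*s²
Q(2)*√(18 + 3) = (-9*2²)*√(18 + 3) = (-9*4)*√21 = -36*√21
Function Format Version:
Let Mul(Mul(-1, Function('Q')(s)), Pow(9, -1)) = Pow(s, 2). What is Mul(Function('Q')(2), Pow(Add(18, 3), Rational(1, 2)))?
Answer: Mul(-36, Pow(21, Rational(1, 2))) ≈ -164.97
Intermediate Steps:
Function('Q')(s) = Mul(-9, Pow(s, 2))
Mul(Function('Q')(2), Pow(Add(18, 3), Rational(1, 2))) = Mul(Mul(-9, Pow(2, 2)), Pow(Add(18, 3), Rational(1, 2))) = Mul(Mul(-9, 4), Pow(21, Rational(1, 2))) = Mul(-36, Pow(21, Rational(1, 2)))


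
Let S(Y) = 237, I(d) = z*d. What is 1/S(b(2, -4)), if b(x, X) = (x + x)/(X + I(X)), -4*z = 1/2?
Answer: 1/237 ≈ 0.0042194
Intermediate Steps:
z = -⅛ (z = -¼/2 = -¼*½ = -⅛ ≈ -0.12500)
I(d) = -d/8
b(x, X) = 16*x/(7*X) (b(x, X) = (x + x)/(X - X/8) = (2*x)/((7*X/8)) = (2*x)*(8/(7*X)) = 16*x/(7*X))
1/S(b(2, -4)) = 1/237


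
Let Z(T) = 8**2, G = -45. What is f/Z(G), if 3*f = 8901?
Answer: 2967/64 ≈ 46.359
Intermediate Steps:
f = 2967 (f = (1/3)*8901 = 2967)
Z(T) = 64
f/Z(G) = 2967/64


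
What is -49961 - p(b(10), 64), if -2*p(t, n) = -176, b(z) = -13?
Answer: -50049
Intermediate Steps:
p(t, n) = 88 (p(t, n) = -½*(-176) = 88)
-49961 - p(b(10), 64) = -49961 - 1*88 = -49961 - 88 = -50049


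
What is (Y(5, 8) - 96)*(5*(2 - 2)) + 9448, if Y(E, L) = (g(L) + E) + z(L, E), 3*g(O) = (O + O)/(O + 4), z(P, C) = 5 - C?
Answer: 9448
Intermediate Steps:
g(O) = 2*O/(3*(4 + O)) (g(O) = ((O + O)/(O + 4))/3 = ((2*O)/(4 + O))/3 = (2*O/(4 + O))/3 = 2*O/(3*(4 + O)))
Y(E, L) = 5 + 2*L/(3*(4 + L)) (Y(E, L) = (2*L/(3*(4 + L)) + E) + (5 - E) = (E + 2*L/(3*(4 + L))) + (5 - E) = 5 + 2*L/(3*(4 + L)))
(Y(5, 8) - 96)*(5*(2 - 2)) + 9448 = ((60 + 17*8)/(3*(4 + 8)) - 96)*(5*(2 - 2)) + 9448 = ((1/3)*(60 + 136)/12 - 96)*(5*0) + 9448 = ((1/3)*(1/12)*196 - 96)*0 + 9448 = (49/9 - 96)*0 + 9448 = -815/9*0 + 9448 = 0 + 9448 = 9448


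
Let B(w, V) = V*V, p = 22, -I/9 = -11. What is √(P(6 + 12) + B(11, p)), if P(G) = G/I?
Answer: √58586/11 ≈ 22.004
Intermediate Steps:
I = 99 (I = -9*(-11) = 99)
B(w, V) = V²
P(G) = G/99
√(P(6 + 12) + B(11, p)) = √((6 + 12)/99 + 22²) = √((1/99)*18 + 484) = √(2/11 + 484) = √(5326/11) = √58586/11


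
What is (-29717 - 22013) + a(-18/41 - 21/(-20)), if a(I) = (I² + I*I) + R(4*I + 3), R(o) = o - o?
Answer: -17391374999/336200 ≈ -51729.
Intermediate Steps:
R(o) = 0
a(I) = 2*I² (a(I) = (I² + I*I) + 0 = (I² + I²) + 0 = 2*I² + 0 = 2*I²)
(-29717 - 22013) + a(-18/41 - 21/(-20)) = (-29717 - 22013) + 2*(-18/41 - 21/(-20))² = -51730 + 2*(-18*1/41 - 21*(-1/20))² = -51730 + 2*(-18/41 + 21/20)² = -51730 + 2*(501/820)² = -51730 + 2*(251001/672400) = -51730 + 251001/336200 = -17391374999/336200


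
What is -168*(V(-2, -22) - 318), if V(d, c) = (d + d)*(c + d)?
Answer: 37296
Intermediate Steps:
V(d, c) = 2*d*(c + d) (V(d, c) = (2*d)*(c + d) = 2*d*(c + d))
-168*(V(-2, -22) - 318) = -168*(2*(-2)*(-22 - 2) - 318) = -168*(2*(-2)*(-24) - 318) = -168*(96 - 318) = -168*(-222) = 37296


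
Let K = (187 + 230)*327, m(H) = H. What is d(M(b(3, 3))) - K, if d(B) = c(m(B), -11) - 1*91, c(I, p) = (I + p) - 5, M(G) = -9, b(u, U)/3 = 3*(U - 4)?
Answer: -136475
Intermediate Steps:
b(u, U) = -36 + 9*U (b(u, U) = 3*(3*(U - 4)) = 3*(3*(-4 + U)) = 3*(-12 + 3*U) = -36 + 9*U)
c(I, p) = -5 + I + p
K = 136359 (K = 417*327 = 136359)
d(B) = -107 + B (d(B) = (-5 + B - 11) - 1*91 = (-16 + B) - 91 = -107 + B)
d(M(b(3, 3))) - K = (-107 - 9) - 1*136359 = -116 - 136359 = -136475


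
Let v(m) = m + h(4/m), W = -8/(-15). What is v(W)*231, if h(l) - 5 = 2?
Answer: 8701/5 ≈ 1740.2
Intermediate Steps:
h(l) = 7 (h(l) = 5 + 2 = 7)
W = 8/15 (W = -8*(-1/15) = 8/15 ≈ 0.53333)
v(m) = 7 + m (v(m) = m + 7 = 7 + m)
v(W)*231 = (7 + 8/15)*231 = (113/15)*231 = 8701/5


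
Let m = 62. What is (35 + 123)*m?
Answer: 9796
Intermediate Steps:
(35 + 123)*m = (35 + 123)*62 = 158*62 = 9796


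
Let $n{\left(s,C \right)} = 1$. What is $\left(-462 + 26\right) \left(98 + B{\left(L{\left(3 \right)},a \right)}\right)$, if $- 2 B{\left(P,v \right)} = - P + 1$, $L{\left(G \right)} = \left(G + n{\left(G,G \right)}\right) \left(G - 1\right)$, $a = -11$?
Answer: $-44254$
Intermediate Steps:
$L{\left(G \right)} = \left(1 + G\right) \left(-1 + G\right)$ ($L{\left(G \right)} = \left(G + 1\right) \left(G - 1\right) = \left(1 + G\right) \left(-1 + G\right)$)
$B{\left(P,v \right)} = - \frac{1}{2} + \frac{P}{2}$ ($B{\left(P,v \right)} = - \frac{- P + 1}{2} = - \frac{1 - P}{2} = - \frac{1}{2} + \frac{P}{2}$)
$\left(-462 + 26\right) \left(98 + B{\left(L{\left(3 \right)},a \right)}\right) = \left(-462 + 26\right) \left(98 - \left(\frac{1}{2} - \frac{-1 + 3^{2}}{2}\right)\right) = - 436 \left(98 - \left(\frac{1}{2} - \frac{-1 + 9}{2}\right)\right) = - 436 \left(98 + \left(- \frac{1}{2} + \frac{1}{2} \cdot 8\right)\right) = - 436 \left(98 + \left(- \frac{1}{2} + 4\right)\right) = - 436 \left(98 + \frac{7}{2}\right) = \left(-436\right) \frac{203}{2} = -44254$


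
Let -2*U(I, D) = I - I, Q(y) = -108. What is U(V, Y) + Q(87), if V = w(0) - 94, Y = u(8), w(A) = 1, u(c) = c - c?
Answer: -108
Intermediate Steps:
u(c) = 0
Y = 0
V = -93 (V = 1 - 94 = -93)
U(I, D) = 0 (U(I, D) = -(I - I)/2 = -1/2*0 = 0)
U(V, Y) + Q(87) = 0 - 108 = -108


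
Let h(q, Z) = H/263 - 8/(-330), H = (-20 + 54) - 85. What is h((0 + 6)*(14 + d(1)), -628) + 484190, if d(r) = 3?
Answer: 21011417687/43395 ≈ 4.8419e+5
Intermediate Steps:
H = -51 (H = 34 - 85 = -51)
h(q, Z) = -7363/43395 (h(q, Z) = -51/263 - 8/(-330) = -51*1/263 - 8*(-1/330) = -51/263 + 4/165 = -7363/43395)
h((0 + 6)*(14 + d(1)), -628) + 484190 = -7363/43395 + 484190 = 21011417687/43395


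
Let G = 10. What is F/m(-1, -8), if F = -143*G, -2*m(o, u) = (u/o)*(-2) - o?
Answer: -572/3 ≈ -190.67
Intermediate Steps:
m(o, u) = o/2 + u/o (m(o, u) = -((u/o)*(-2) - o)/2 = -(-2*u/o - o)/2 = -(-o - 2*u/o)/2 = o/2 + u/o)
F = -1430 (F = -143*10 = -1430)
F/m(-1, -8) = -1430/((1/2)*(-1) - 8/(-1)) = -1430/(-1/2 - 8*(-1)) = -1430/(-1/2 + 8) = -1430/(15/2) = (2/15)*(-1430) = -572/3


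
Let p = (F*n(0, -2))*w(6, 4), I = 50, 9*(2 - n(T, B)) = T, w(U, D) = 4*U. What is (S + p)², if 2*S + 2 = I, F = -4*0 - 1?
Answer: 576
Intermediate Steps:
n(T, B) = 2 - T/9
F = -1 (F = 0 - 1 = -1)
S = 24 (S = -1 + (½)*50 = -1 + 25 = 24)
p = -48 (p = (-(2 - ⅑*0))*(4*6) = -(2 + 0)*24 = -1*2*24 = -2*24 = -48)
(S + p)² = (24 - 48)² = (-24)² = 576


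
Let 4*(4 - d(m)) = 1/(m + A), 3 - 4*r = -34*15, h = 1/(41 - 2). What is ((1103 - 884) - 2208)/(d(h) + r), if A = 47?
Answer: -14591304/970147 ≈ -15.040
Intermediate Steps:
h = 1/39 ≈ 0.025641
r = 513/4 (r = ¾ - (-17)*15/2 = ¾ - ¼*(-510) = ¾ + 255/2 = 513/4 ≈ 128.25)
d(m) = 4 - 1/(4*(47 + m)) (d(m) = 4 - 1/(4*(m + 47)) = 4 - 1/(4*(47 + m)))
((1103 - 884) - 2208)/(d(h) + r) = ((1103 - 884) - 2208)/((751 + 16*(1/39))/(4*(47 + 1/39)) + 513/4) = (219 - 2208)/((751 + 16/39)/(4*(1834/39)) + 513/4) = -1989/((¼)*(39/1834)*(29305/39) + 513/4) = -1989/(29305/7336 + 513/4) = -1989/970147/7336 = -1989*7336/970147 = -14591304/970147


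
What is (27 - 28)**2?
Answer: 1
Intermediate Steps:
(27 - 28)**2 = (-1)**2 = 1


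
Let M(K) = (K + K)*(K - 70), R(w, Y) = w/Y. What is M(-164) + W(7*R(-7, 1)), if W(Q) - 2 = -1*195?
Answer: 76559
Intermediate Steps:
M(K) = 2*K*(-70 + K) (M(K) = (2*K)*(-70 + K) = 2*K*(-70 + K))
W(Q) = -193 (W(Q) = 2 - 1*195 = 2 - 195 = -193)
M(-164) + W(7*R(-7, 1)) = 2*(-164)*(-70 - 164) - 193 = 2*(-164)*(-234) - 193 = 76752 - 193 = 76559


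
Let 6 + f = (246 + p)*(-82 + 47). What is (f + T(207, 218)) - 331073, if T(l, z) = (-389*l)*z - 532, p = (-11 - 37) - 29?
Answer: -17891540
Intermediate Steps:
p = -77 (p = -48 - 29 = -77)
T(l, z) = -532 - 389*l*z (T(l, z) = -389*l*z - 532 = -532 - 389*l*z)
f = -5921 (f = -6 + (246 - 77)*(-82 + 47) = -6 + 169*(-35) = -6 - 5915 = -5921)
(f + T(207, 218)) - 331073 = (-5921 + (-532 - 389*207*218)) - 331073 = (-5921 + (-532 - 17554014)) - 331073 = (-5921 - 17554546) - 331073 = -17560467 - 331073 = -17891540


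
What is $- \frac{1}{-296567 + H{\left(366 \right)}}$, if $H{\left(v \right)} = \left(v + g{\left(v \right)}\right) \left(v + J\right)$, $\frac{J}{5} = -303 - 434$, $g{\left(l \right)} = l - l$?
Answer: $\frac{1}{1511321} \approx 6.6167 \cdot 10^{-7}$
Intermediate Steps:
$g{\left(l \right)} = 0$
$J = -3685$ ($J = 5 \left(-303 - 434\right) = 5 \left(-737\right) = -3685$)
$H{\left(v \right)} = v \left(-3685 + v\right)$ ($H{\left(v \right)} = \left(v + 0\right) \left(v - 3685\right) = v \left(-3685 + v\right)$)
$- \frac{1}{-296567 + H{\left(366 \right)}} = - \frac{1}{-296567 + 366 \left(-3685 + 366\right)} = - \frac{1}{-296567 + 366 \left(-3319\right)} = - \frac{1}{-296567 - 1214754} = - \frac{1}{-1511321} = \left(-1\right) \left(- \frac{1}{1511321}\right) = \frac{1}{1511321}$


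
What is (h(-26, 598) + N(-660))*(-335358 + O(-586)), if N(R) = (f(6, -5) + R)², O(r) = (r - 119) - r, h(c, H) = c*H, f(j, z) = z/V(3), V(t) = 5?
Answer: -141360949921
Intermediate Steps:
f(j, z) = z/5
h(c, H) = H*c
O(r) = -119 (O(r) = (-119 + r) - r = -119)
N(R) = (-1 + R)² (N(R) = ((⅕)*(-5) + R)² = (-1 + R)²)
(h(-26, 598) + N(-660))*(-335358 + O(-586)) = (598*(-26) + (-1 - 660)²)*(-335358 - 119) = (-15548 + (-661)²)*(-335477) = (-15548 + 436921)*(-335477) = 421373*(-335477) = -141360949921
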